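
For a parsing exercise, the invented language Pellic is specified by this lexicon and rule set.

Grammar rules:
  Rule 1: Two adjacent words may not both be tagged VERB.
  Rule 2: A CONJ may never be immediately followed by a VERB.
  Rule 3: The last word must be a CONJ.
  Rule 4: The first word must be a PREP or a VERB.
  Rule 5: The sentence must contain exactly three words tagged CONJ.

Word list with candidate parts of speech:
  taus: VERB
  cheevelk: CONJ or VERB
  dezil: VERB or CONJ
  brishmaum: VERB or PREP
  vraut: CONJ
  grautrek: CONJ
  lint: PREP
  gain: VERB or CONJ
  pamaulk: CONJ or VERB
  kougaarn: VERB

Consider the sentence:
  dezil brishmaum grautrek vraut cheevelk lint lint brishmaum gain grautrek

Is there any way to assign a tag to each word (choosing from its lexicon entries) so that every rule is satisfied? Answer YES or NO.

NO

Candidates per position — 1:dezil {VERB,CONJ}; 2:brishmaum {VERB,PREP}; 3:grautrek {CONJ}; 4:vraut {CONJ}; 5:cheevelk {CONJ,VERB}; 6:lint {PREP}; 7:lint {PREP}; 8:brishmaum {VERB,PREP}; 9:gain {VERB,CONJ}; 10:grautrek {CONJ}.
Every candidate sequence violates at least one rule; no consistent tagging exists.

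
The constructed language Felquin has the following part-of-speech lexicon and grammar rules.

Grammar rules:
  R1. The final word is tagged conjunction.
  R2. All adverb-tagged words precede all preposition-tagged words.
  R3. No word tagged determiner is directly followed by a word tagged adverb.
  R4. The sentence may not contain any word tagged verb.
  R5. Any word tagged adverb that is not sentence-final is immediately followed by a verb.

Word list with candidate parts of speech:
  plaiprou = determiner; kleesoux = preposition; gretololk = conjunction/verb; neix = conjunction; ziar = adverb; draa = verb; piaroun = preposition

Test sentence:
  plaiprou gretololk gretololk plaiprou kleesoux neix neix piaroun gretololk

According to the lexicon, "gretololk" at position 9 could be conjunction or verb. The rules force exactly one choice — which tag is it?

Candidates per position — 1:plaiprou {determiner}; 2:gretololk {conjunction,verb}; 3:gretololk {conjunction,verb}; 4:plaiprou {determiner}; 5:kleesoux {preposition}; 6:neix {conjunction}; 7:neix {conjunction}; 8:piaroun {preposition}; 9:gretololk {conjunction,verb}.
At position 2, choosing verb makes rule 4 impossible to satisfy; hence conjunction.
At position 3, choosing verb makes rule 4 impossible to satisfy; hence conjunction.
At position 9, choosing verb makes rule 1 impossible to satisfy; hence conjunction.
The unique satisfying tagging is: determiner conjunction conjunction determiner preposition conjunction conjunction preposition conjunction.
Verifying each rule — rule 1 holds; rule 2 holds; rule 3 holds; rule 4 holds; rule 5 holds.

conjunction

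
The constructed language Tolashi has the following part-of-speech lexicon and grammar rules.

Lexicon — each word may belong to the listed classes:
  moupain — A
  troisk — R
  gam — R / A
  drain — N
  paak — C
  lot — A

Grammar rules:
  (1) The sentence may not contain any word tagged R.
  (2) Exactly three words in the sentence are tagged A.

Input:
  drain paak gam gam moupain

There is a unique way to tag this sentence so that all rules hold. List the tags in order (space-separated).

Candidates per position — 1:drain {N}; 2:paak {C}; 3:gam {R,A}; 4:gam {R,A}; 5:moupain {A}.
At position 3, choosing R makes rule 1 impossible to satisfy; hence A.
At position 4, choosing R makes rule 1 impossible to satisfy; hence A.
So the tagging must be: N C A A A.
Check: rule 1 ok; rule 2 ok.

N C A A A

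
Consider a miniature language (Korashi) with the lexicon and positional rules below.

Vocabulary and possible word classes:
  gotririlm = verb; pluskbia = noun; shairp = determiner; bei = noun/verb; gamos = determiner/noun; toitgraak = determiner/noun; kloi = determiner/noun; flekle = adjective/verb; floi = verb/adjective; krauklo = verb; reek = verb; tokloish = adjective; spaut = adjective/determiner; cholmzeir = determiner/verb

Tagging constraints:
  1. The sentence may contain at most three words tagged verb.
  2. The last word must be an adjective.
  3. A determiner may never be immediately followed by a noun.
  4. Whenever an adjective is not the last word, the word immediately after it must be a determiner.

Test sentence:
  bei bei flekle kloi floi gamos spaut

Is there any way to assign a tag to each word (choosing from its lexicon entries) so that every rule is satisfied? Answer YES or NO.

YES

Candidates per position — 1:bei {noun,verb}; 2:bei {noun,verb}; 3:flekle {adjective,verb}; 4:kloi {determiner,noun}; 5:floi {verb,adjective}; 6:gamos {determiner,noun}; 7:spaut {adjective,determiner}.
One satisfying assignment: verb verb adjective determiner adjective determiner adjective.
Check: rule 1 holds; rule 2 holds; rule 3 holds; rule 4 holds.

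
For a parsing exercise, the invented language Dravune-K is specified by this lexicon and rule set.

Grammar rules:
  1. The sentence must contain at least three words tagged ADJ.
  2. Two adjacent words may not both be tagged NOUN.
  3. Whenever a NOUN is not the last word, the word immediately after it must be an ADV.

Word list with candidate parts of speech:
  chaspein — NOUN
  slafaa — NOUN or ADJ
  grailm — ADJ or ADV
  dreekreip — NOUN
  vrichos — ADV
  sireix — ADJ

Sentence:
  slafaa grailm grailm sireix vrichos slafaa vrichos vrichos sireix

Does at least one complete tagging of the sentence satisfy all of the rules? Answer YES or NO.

YES

Candidates per position — 1:slafaa {NOUN,ADJ}; 2:grailm {ADJ,ADV}; 3:grailm {ADJ,ADV}; 4:sireix {ADJ}; 5:vrichos {ADV}; 6:slafaa {NOUN,ADJ}; 7:vrichos {ADV}; 8:vrichos {ADV}; 9:sireix {ADJ}.
One satisfying assignment: ADJ ADV ADJ ADJ ADV ADJ ADV ADV ADJ.
Checking: rule 1 satisfied; rule 2 satisfied; rule 3 satisfied.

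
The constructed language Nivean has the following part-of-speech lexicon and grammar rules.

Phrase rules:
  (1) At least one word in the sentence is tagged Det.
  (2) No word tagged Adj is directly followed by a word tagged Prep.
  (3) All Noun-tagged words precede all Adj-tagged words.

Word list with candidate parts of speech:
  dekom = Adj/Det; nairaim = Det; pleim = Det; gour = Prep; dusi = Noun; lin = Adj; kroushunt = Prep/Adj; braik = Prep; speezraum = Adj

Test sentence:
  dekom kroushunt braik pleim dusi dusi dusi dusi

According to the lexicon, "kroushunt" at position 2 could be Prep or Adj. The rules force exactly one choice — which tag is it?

Candidates per position — 1:dekom {Adj,Det}; 2:kroushunt {Prep,Adj}; 3:braik {Prep}; 4:pleim {Det}; 5:dusi {Noun}; 6:dusi {Noun}; 7:dusi {Noun}; 8:dusi {Noun}.
At position 1, choosing Adj makes rule 2 impossible to satisfy; hence Det.
At position 2, choosing Adj makes rule 2 impossible to satisfy; hence Prep.
The unique satisfying tagging is: Det Prep Prep Det Noun Noun Noun Noun.
Checking: rule 1 ok; rule 2 ok; rule 3 ok.

Prep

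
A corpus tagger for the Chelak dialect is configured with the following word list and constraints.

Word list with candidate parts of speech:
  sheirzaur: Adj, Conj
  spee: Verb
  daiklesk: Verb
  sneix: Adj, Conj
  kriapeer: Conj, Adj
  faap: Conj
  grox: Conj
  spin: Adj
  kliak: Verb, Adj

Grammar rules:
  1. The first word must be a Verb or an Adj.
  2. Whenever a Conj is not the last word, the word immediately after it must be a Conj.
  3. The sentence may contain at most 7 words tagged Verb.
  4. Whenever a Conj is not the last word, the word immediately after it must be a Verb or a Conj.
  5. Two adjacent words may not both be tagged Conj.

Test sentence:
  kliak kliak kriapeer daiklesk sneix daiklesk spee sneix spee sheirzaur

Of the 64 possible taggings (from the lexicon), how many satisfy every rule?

Candidates per position — 1:kliak {Verb,Adj}; 2:kliak {Verb,Adj}; 3:kriapeer {Conj,Adj}; 4:daiklesk {Verb}; 5:sneix {Adj,Conj}; 6:daiklesk {Verb}; 7:spee {Verb}; 8:sneix {Adj,Conj}; 9:spee {Verb}; 10:sheirzaur {Adj,Conj}.
There are 64 candidate sequences in total.
Checking each against the rules leaves 8 sequences.
Count = 8.

8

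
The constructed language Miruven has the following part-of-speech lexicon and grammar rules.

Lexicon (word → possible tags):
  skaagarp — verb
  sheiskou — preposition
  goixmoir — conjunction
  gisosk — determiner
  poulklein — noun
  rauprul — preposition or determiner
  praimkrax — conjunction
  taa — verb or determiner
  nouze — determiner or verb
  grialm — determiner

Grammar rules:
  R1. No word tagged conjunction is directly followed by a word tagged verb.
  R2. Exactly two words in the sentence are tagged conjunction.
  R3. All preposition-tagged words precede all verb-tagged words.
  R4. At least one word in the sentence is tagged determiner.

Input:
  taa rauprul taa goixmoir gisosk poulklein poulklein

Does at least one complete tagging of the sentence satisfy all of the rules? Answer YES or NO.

NO

Candidates per position — 1:taa {verb,determiner}; 2:rauprul {preposition,determiner}; 3:taa {verb,determiner}; 4:goixmoir {conjunction}; 5:gisosk {determiner}; 6:poulklein {noun}; 7:poulklein {noun}.
Rule 2 cannot be satisfied by any choice of tags from the lexicon.
So there is no consistent tagging.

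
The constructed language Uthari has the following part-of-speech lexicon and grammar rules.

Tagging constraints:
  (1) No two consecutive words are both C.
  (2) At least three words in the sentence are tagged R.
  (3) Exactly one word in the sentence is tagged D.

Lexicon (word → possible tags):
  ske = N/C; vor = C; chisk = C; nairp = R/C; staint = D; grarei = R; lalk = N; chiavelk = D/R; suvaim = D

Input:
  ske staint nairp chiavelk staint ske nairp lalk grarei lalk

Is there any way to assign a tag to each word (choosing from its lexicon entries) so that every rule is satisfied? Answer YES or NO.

Candidates per position — 1:ske {N,C}; 2:staint {D}; 3:nairp {R,C}; 4:chiavelk {D,R}; 5:staint {D}; 6:ske {N,C}; 7:nairp {R,C}; 8:lalk {N}; 9:grarei {R}; 10:lalk {N}.
Rule 3 cannot be satisfied by any choice of tags from the lexicon.
So there is no consistent tagging.

NO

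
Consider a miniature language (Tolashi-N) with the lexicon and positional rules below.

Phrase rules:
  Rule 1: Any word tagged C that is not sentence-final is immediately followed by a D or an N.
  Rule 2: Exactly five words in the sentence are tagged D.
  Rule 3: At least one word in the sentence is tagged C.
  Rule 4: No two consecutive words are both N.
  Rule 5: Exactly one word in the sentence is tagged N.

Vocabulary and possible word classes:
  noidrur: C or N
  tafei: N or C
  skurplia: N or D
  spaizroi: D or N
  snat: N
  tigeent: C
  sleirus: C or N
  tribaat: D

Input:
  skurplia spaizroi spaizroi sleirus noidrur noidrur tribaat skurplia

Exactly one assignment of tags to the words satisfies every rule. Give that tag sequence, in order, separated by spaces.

D D D C N C D D

Candidates per position — 1:skurplia {N,D}; 2:spaizroi {D,N}; 3:spaizroi {D,N}; 4:sleirus {C,N}; 5:noidrur {C,N}; 6:noidrur {C,N}; 7:tribaat {D}; 8:skurplia {N,D}.
Word 1 cannot be N — rule 2 would then fail for every completion. It is D.
Word 2 cannot be N — rule 2 would then fail for every completion. It is D.
Word 3 cannot be N — rule 2 would then fail for every completion. It is D.
Word 8 cannot be N — rule 2 would then fail for every completion. It is D.
The remaining ambiguous positions (4, 5, 6) are resolved jointly — only one combination satisfies every rule.
That leaves exactly one tagging: D D D C N C D D.
Verifying each rule — rule 1 satisfied; rule 2 satisfied; rule 3 satisfied; rule 4 satisfied; rule 5 satisfied.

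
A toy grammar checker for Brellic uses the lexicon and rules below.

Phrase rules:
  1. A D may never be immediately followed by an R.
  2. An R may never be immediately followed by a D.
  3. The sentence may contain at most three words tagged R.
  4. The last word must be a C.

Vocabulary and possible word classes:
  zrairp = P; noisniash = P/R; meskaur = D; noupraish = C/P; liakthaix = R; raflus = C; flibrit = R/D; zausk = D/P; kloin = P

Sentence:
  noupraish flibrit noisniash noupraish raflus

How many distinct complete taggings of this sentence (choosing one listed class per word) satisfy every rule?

Candidates per position — 1:noupraish {C,P}; 2:flibrit {R,D}; 3:noisniash {P,R}; 4:noupraish {C,P}; 5:raflus {C}.
There are 16 candidate sequences in total.
Checking each against the rules leaves 12 sequences.
Count = 12.

12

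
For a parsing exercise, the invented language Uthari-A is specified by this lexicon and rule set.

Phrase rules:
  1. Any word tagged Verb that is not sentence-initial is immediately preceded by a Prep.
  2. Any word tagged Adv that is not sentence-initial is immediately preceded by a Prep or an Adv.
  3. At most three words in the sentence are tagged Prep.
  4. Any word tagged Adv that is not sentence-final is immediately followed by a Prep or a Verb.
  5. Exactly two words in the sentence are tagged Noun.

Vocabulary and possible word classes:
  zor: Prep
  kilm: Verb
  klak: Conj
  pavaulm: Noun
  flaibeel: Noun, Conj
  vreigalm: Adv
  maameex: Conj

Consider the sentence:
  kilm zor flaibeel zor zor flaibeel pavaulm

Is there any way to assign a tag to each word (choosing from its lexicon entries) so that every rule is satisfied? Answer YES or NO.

YES

Candidates per position — 1:kilm {Verb}; 2:zor {Prep}; 3:flaibeel {Noun,Conj}; 4:zor {Prep}; 5:zor {Prep}; 6:flaibeel {Noun,Conj}; 7:pavaulm {Noun}.
One satisfying assignment: Verb Prep Conj Prep Prep Noun Noun.
Checking: rule 1 ✓; rule 2 ✓; rule 3 ✓; rule 4 ✓; rule 5 ✓.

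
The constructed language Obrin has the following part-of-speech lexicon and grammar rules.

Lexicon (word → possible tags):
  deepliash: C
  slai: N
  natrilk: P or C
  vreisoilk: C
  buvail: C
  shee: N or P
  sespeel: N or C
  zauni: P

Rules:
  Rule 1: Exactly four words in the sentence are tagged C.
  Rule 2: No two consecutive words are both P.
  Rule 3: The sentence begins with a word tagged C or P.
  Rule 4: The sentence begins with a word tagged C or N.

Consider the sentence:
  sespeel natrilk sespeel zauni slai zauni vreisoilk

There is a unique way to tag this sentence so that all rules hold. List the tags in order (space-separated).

C C C P N P C

Candidates per position — 1:sespeel {N,C}; 2:natrilk {P,C}; 3:sespeel {N,C}; 4:zauni {P}; 5:slai {N}; 6:zauni {P}; 7:vreisoilk {C}.
At position 1, choosing N makes rule 1 impossible to satisfy; hence C.
At position 2, choosing P makes rule 1 impossible to satisfy; hence C.
At position 3, choosing N makes rule 1 impossible to satisfy; hence C.
The only consistent sequence is: C C C P N P C.
Check: rule 1 holds; rule 2 holds; rule 3 holds; rule 4 holds.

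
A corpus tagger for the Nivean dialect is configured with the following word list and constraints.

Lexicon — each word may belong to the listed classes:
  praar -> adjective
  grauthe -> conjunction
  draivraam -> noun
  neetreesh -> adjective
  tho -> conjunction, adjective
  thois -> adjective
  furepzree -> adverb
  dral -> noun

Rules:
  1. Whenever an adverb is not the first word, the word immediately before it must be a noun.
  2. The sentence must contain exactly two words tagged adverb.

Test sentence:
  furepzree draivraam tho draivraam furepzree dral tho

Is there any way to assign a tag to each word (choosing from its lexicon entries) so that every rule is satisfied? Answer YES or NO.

Candidates per position — 1:furepzree {adverb}; 2:draivraam {noun}; 3:tho {conjunction,adjective}; 4:draivraam {noun}; 5:furepzree {adverb}; 6:dral {noun}; 7:tho {conjunction,adjective}.
One satisfying assignment: adverb noun adjective noun adverb noun adjective.
Rule-by-rule: rule 1 ✓; rule 2 ✓.

YES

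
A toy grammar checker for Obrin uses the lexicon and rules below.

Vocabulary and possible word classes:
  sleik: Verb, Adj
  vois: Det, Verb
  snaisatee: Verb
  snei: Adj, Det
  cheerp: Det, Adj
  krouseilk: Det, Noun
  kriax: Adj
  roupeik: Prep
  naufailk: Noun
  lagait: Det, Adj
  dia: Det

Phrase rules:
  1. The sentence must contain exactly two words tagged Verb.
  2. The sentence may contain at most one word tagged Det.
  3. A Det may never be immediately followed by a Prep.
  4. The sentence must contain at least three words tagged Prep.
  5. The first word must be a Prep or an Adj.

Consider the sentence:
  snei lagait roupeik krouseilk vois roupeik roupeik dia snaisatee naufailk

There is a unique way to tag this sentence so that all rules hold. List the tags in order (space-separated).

Adj Adj Prep Noun Verb Prep Prep Det Verb Noun

Candidates per position — 1:snei {Adj,Det}; 2:lagait {Det,Adj}; 3:roupeik {Prep}; 4:krouseilk {Det,Noun}; 5:vois {Det,Verb}; 6:roupeik {Prep}; 7:roupeik {Prep}; 8:dia {Det}; 9:snaisatee {Verb}; 10:naufailk {Noun}.
Word 1 cannot be Det — rule 2 would then fail for every completion. It is Adj.
Word 2 cannot be Det — rule 2 would then fail for every completion. It is Adj.
Word 4 cannot be Det — rule 2 would then fail for every completion. It is Noun.
Word 5 cannot be Det — rule 1 would then fail for every completion. It is Verb.
That leaves exactly one tagging: Adj Adj Prep Noun Verb Prep Prep Det Verb Noun.
Checking: rule 1 satisfied; rule 2 satisfied; rule 3 satisfied; rule 4 satisfied; rule 5 satisfied.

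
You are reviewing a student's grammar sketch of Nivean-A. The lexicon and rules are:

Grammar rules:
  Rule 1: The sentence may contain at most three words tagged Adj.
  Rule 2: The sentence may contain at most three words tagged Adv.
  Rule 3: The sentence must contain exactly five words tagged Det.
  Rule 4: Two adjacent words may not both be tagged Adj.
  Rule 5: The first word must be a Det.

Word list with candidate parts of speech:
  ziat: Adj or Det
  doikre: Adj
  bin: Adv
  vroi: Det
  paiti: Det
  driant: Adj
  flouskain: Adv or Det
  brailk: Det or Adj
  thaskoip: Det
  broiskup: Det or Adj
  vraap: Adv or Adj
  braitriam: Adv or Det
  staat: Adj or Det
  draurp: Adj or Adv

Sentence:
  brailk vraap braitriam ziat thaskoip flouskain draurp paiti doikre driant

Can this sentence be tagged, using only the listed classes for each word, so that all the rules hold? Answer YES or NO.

Candidates per position — 1:brailk {Det,Adj}; 2:vraap {Adv,Adj}; 3:braitriam {Adv,Det}; 4:ziat {Adj,Det}; 5:thaskoip {Det}; 6:flouskain {Adv,Det}; 7:draurp {Adj,Adv}; 8:paiti {Det}; 9:doikre {Adj}; 10:driant {Adj}.
Rule 4 cannot be satisfied by any choice of tags from the lexicon.
So there is no consistent tagging.

NO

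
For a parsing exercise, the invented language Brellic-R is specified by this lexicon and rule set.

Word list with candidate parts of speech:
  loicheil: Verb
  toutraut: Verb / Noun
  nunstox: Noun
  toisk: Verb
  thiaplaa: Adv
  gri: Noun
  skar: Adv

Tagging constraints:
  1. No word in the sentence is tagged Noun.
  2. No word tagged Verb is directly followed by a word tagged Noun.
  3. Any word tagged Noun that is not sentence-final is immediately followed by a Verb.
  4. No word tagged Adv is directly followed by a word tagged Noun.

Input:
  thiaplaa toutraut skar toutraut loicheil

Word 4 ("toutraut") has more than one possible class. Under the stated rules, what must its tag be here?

Verb

Candidates per position — 1:thiaplaa {Adv}; 2:toutraut {Verb,Noun}; 3:skar {Adv}; 4:toutraut {Verb,Noun}; 5:loicheil {Verb}.
Position 2: Noun is ruled out by rule 1; that leaves Verb.
Position 4: Noun is ruled out by rule 1; that leaves Verb.
The only consistent sequence is: Adv Verb Adv Verb Verb.
Verifying each rule — rule 1 satisfied; rule 2 satisfied; rule 3 satisfied; rule 4 satisfied.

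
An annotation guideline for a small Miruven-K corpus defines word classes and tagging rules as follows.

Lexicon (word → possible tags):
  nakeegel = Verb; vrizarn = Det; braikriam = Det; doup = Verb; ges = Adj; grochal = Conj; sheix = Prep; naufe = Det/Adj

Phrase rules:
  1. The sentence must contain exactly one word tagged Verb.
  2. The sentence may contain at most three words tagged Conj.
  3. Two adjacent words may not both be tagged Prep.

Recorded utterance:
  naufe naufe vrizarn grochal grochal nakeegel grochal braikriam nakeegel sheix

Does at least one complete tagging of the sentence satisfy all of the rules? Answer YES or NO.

Candidates per position — 1:naufe {Det,Adj}; 2:naufe {Det,Adj}; 3:vrizarn {Det}; 4:grochal {Conj}; 5:grochal {Conj}; 6:nakeegel {Verb}; 7:grochal {Conj}; 8:braikriam {Det}; 9:nakeegel {Verb}; 10:sheix {Prep}.
Rule 1 cannot be satisfied by any choice of tags from the lexicon.
So there is no consistent tagging.

NO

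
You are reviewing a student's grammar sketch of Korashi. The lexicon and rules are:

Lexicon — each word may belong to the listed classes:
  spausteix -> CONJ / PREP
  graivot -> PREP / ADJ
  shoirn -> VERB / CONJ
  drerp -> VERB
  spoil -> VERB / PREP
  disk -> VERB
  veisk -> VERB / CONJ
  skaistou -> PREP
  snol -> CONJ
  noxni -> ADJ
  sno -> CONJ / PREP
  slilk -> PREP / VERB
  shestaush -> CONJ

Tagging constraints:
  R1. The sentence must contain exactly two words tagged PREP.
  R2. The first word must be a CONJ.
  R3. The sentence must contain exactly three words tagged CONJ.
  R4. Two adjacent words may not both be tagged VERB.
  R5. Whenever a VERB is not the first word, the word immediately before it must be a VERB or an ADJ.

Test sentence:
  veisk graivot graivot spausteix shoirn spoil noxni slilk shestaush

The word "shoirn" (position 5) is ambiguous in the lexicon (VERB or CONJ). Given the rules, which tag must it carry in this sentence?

Candidates per position — 1:veisk {VERB,CONJ}; 2:graivot {PREP,ADJ}; 3:graivot {PREP,ADJ}; 4:spausteix {CONJ,PREP}; 5:shoirn {VERB,CONJ}; 6:spoil {VERB,PREP}; 7:noxni {ADJ}; 8:slilk {PREP,VERB}; 9:shestaush {CONJ}.
Word 1 cannot be VERB — rule 2 would then fail for every completion. It is CONJ.
Word 5 cannot be VERB — rule 5 would then fail for every completion. It is CONJ.
Word 6 cannot be VERB — rule 5 would then fail for every completion. It is PREP.
Word 4 cannot be CONJ — rule 3 would then fail for every completion. It is PREP.
Word 8 cannot be PREP — rule 1 would then fail for every completion. It is VERB.
Word 2 cannot be PREP — rule 1 would then fail for every completion. It is ADJ.
Word 3 cannot be PREP — rule 1 would then fail for every completion. It is ADJ.
The unique satisfying tagging is: CONJ ADJ ADJ PREP CONJ PREP ADJ VERB CONJ.
Checking: rule 1 satisfied; rule 2 satisfied; rule 3 satisfied; rule 4 satisfied; rule 5 satisfied.

CONJ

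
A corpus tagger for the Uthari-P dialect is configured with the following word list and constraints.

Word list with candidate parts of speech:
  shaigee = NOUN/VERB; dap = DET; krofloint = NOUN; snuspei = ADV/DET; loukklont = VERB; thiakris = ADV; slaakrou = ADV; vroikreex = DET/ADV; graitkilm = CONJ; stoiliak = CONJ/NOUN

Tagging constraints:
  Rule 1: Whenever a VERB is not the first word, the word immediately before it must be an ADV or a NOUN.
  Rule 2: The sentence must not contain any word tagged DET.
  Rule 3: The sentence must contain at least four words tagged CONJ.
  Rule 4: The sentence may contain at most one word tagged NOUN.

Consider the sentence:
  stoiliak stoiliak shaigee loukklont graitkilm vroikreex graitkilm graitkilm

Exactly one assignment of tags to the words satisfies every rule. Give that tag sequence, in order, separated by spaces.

CONJ CONJ NOUN VERB CONJ ADV CONJ CONJ

Candidates per position — 1:stoiliak {CONJ,NOUN}; 2:stoiliak {CONJ,NOUN}; 3:shaigee {NOUN,VERB}; 4:loukklont {VERB}; 5:graitkilm {CONJ}; 6:vroikreex {DET,ADV}; 7:graitkilm {CONJ}; 8:graitkilm {CONJ}.
Word 3 cannot be VERB — rule 1 would then fail for every completion. It is NOUN.
Word 6 cannot be DET — rule 2 would then fail for every completion. It is ADV.
Word 1 cannot be NOUN — rule 4 would then fail for every completion. It is CONJ.
Word 2 cannot be NOUN — rule 4 would then fail for every completion. It is CONJ.
The unique satisfying tagging is: CONJ CONJ NOUN VERB CONJ ADV CONJ CONJ.
Verifying each rule — rule 1 ok; rule 2 ok; rule 3 ok; rule 4 ok.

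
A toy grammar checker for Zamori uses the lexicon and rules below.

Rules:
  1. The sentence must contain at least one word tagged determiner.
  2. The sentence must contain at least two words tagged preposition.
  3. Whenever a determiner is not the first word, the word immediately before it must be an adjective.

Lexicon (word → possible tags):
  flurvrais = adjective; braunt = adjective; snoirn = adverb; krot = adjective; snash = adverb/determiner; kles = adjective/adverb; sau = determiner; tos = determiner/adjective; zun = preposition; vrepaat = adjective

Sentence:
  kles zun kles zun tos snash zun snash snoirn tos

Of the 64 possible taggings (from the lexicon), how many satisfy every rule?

4

Candidates per position — 1:kles {adjective,adverb}; 2:zun {preposition}; 3:kles {adjective,adverb}; 4:zun {preposition}; 5:tos {determiner,adjective}; 6:snash {adverb,determiner}; 7:zun {preposition}; 8:snash {adverb,determiner}; 9:snoirn {adverb}; 10:tos {determiner,adjective}.
There are 64 candidate sequences in total.
The sequences that satisfy every rule: adjective preposition adjective preposition adjective determiner preposition adverb adverb adjective; adjective preposition adverb preposition adjective determiner preposition adverb adverb adjective; adverb preposition adjective preposition adjective determiner preposition adverb adverb adjective; adverb preposition adverb preposition adjective determiner preposition adverb adverb adjective.
Count = 4.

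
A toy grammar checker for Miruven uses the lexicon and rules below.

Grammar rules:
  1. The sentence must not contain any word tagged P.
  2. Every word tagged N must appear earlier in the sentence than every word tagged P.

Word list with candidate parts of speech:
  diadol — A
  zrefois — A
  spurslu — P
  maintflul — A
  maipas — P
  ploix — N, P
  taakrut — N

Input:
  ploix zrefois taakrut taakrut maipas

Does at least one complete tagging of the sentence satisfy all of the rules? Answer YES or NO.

Candidates per position — 1:ploix {N,P}; 2:zrefois {A}; 3:taakrut {N}; 4:taakrut {N}; 5:maipas {P}.
Rule 1 cannot be satisfied by any choice of tags from the lexicon.
So there is no consistent tagging.

NO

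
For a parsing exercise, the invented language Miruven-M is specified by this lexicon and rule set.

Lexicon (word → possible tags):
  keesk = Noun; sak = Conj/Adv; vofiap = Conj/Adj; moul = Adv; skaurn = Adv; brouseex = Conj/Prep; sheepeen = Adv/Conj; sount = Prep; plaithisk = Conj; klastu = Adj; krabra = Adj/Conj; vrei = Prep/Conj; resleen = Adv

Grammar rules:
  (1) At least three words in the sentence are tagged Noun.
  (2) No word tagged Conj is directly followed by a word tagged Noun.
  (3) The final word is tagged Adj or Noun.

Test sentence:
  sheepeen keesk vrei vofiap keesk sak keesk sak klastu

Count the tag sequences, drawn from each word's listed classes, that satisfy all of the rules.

Candidates per position — 1:sheepeen {Adv,Conj}; 2:keesk {Noun}; 3:vrei {Prep,Conj}; 4:vofiap {Conj,Adj}; 5:keesk {Noun}; 6:sak {Conj,Adv}; 7:keesk {Noun}; 8:sak {Conj,Adv}; 9:klastu {Adj}.
There are 32 candidate sequences in total.
The sequences that satisfy every rule: Adv Noun Prep Adj Noun Adv Noun Conj Adj; Adv Noun Prep Adj Noun Adv Noun Adv Adj; Adv Noun Conj Adj Noun Adv Noun Conj Adj; Adv Noun Conj Adj Noun Adv Noun Adv Adj.
Count = 4.

4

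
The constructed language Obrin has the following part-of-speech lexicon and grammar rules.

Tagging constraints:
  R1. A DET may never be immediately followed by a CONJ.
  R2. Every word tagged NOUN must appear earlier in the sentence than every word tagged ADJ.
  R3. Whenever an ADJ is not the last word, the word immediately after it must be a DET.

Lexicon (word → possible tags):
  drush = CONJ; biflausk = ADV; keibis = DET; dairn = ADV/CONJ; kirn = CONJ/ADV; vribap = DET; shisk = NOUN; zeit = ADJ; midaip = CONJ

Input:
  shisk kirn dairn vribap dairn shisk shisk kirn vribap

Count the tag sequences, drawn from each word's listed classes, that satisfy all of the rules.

8

Candidates per position — 1:shisk {NOUN}; 2:kirn {CONJ,ADV}; 3:dairn {ADV,CONJ}; 4:vribap {DET}; 5:dairn {ADV,CONJ}; 6:shisk {NOUN}; 7:shisk {NOUN}; 8:kirn {CONJ,ADV}; 9:vribap {DET}.
There are 16 candidate sequences in total.
Checking each against the rules leaves 8 sequences.
Count = 8.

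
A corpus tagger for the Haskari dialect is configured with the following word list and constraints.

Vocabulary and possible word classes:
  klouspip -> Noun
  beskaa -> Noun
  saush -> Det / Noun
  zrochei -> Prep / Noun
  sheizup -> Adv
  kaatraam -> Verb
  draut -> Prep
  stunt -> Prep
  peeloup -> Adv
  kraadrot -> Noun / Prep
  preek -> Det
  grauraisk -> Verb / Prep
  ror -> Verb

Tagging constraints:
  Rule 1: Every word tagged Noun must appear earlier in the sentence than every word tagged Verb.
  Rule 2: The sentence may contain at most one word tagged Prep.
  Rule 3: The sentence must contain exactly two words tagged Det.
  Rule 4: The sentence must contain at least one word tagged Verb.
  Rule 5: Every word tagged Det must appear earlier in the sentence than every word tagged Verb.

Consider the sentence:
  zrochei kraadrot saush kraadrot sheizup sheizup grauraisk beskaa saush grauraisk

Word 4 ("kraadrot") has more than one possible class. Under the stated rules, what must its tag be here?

Candidates per position — 1:zrochei {Prep,Noun}; 2:kraadrot {Noun,Prep}; 3:saush {Det,Noun}; 4:kraadrot {Noun,Prep}; 5:sheizup {Adv}; 6:sheizup {Adv}; 7:grauraisk {Verb,Prep}; 8:beskaa {Noun}; 9:saush {Det,Noun}; 10:grauraisk {Verb,Prep}.
Position 3: Noun is ruled out by rule 3; that leaves Det.
Position 7: Verb is ruled out by rule 1; that leaves Prep.
Position 9: Noun is ruled out by rule 3; that leaves Det.
Position 10: Prep is ruled out by rule 2; that leaves Verb.
Position 1: Prep is ruled out by rule 2; that leaves Noun.
Position 2: Prep is ruled out by rule 2; that leaves Noun.
Position 4: Prep is ruled out by rule 2; that leaves Noun.
That leaves exactly one tagging: Noun Noun Det Noun Adv Adv Prep Noun Det Verb.
Checking: rule 1 holds; rule 2 holds; rule 3 holds; rule 4 holds; rule 5 holds.

Noun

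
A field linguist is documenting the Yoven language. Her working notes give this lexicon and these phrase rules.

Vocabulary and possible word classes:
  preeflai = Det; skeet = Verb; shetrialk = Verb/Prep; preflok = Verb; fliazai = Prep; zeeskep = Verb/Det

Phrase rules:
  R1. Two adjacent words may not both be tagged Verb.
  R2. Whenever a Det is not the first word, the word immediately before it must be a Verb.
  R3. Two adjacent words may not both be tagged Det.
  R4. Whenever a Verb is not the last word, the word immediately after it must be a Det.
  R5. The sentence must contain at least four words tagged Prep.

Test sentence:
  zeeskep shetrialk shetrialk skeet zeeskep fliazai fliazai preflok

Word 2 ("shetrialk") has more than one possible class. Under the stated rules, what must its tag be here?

Prep

Candidates per position — 1:zeeskep {Verb,Det}; 2:shetrialk {Verb,Prep}; 3:shetrialk {Verb,Prep}; 4:skeet {Verb}; 5:zeeskep {Verb,Det}; 6:fliazai {Prep}; 7:fliazai {Prep}; 8:preflok {Verb}.
Word 1 cannot be Verb — rule 4 would then fail for every completion. It is Det.
Word 2 cannot be Verb — rule 4 would then fail for every completion. It is Prep.
Word 3 cannot be Verb — rule 1 would then fail for every completion. It is Prep.
Word 5 cannot be Verb — rule 1 would then fail for every completion. It is Det.
So the tagging must be: Det Prep Prep Verb Det Prep Prep Verb.
Check: rule 1 satisfied; rule 2 satisfied; rule 3 satisfied; rule 4 satisfied; rule 5 satisfied.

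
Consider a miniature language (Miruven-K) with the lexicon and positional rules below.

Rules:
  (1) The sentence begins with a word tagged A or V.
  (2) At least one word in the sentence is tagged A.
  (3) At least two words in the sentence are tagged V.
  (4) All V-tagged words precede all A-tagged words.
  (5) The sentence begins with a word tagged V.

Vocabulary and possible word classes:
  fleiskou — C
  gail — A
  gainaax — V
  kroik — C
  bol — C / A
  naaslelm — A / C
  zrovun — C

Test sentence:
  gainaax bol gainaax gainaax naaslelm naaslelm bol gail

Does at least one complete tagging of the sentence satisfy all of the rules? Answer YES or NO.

YES

Candidates per position — 1:gainaax {V}; 2:bol {C,A}; 3:gainaax {V}; 4:gainaax {V}; 5:naaslelm {A,C}; 6:naaslelm {A,C}; 7:bol {C,A}; 8:gail {A}.
One satisfying assignment: V C V V A A C A.
Checking: rule 1 holds; rule 2 holds; rule 3 holds; rule 4 holds; rule 5 holds.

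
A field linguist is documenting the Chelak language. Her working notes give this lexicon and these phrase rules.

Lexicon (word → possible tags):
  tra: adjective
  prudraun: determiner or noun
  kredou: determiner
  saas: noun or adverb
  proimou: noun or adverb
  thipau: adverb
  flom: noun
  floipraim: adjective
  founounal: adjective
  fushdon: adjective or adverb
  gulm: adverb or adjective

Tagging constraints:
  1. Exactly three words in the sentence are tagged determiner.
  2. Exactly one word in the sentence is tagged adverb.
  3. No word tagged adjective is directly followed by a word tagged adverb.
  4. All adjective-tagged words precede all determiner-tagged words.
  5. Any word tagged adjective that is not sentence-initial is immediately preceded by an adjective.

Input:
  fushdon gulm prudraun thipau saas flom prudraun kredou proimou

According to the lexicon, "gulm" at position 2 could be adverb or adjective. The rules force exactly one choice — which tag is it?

adjective

Candidates per position — 1:fushdon {adjective,adverb}; 2:gulm {adverb,adjective}; 3:prudraun {determiner,noun}; 4:thipau {adverb}; 5:saas {noun,adverb}; 6:flom {noun}; 7:prudraun {determiner,noun}; 8:kredou {determiner}; 9:proimou {noun,adverb}.
If word 1 were adverb, no tagging could satisfy rule 2; so word 1 is adjective.
If word 2 were adverb, no tagging could satisfy rule 2; so word 2 is adjective.
If word 3 were noun, no tagging could satisfy rule 1; so word 3 is determiner.
If word 5 were adverb, no tagging could satisfy rule 2; so word 5 is noun.
If word 7 were noun, no tagging could satisfy rule 1; so word 7 is determiner.
If word 9 were adverb, no tagging could satisfy rule 2; so word 9 is noun.
That leaves exactly one tagging: adjective adjective determiner adverb noun noun determiner determiner noun.
Checking: rule 1 ✓; rule 2 ✓; rule 3 ✓; rule 4 ✓; rule 5 ✓.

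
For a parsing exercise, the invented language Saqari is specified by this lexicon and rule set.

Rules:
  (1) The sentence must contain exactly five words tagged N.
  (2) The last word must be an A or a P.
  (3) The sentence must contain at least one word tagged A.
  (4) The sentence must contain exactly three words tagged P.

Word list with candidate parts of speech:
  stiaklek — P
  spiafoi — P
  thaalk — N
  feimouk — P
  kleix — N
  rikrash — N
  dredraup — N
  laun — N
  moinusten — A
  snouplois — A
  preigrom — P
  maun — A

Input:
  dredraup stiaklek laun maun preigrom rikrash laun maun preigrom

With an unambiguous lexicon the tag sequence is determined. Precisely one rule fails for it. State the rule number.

Fixed tagging: N P N A P N N A P.
Checking each rule: R1 violated, R2 holds, R3 holds, R4 holds.
Only rule 1 fails.

1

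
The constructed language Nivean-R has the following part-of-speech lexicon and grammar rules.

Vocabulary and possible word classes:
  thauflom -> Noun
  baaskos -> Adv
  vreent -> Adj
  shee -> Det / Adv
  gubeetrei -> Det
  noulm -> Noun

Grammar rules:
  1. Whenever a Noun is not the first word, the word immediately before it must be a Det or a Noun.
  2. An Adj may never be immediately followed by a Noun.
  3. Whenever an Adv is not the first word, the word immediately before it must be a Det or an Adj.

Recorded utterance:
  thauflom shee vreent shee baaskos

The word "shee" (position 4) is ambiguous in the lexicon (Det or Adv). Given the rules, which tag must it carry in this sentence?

Candidates per position — 1:thauflom {Noun}; 2:shee {Det,Adv}; 3:vreent {Adj}; 4:shee {Det,Adv}; 5:baaskos {Adv}.
Word 2 cannot be Adv — rule 3 would then fail for every completion. It is Det.
Word 4 cannot be Adv — rule 3 would then fail for every completion. It is Det.
That leaves exactly one tagging: Noun Det Adj Det Adv.
Rule-by-rule: rule 1 holds; rule 2 holds; rule 3 holds.

Det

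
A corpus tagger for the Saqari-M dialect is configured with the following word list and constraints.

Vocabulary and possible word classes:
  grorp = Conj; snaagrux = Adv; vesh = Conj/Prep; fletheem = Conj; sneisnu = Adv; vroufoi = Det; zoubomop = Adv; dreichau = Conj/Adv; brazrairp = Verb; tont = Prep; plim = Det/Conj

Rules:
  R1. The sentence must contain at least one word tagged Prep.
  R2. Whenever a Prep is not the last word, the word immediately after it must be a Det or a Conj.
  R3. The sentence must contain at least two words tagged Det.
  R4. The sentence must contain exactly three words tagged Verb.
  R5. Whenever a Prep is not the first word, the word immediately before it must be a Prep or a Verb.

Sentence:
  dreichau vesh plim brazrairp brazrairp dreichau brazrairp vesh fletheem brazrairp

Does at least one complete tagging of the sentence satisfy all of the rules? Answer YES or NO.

Candidates per position — 1:dreichau {Conj,Adv}; 2:vesh {Conj,Prep}; 3:plim {Det,Conj}; 4:brazrairp {Verb}; 5:brazrairp {Verb}; 6:dreichau {Conj,Adv}; 7:brazrairp {Verb}; 8:vesh {Conj,Prep}; 9:fletheem {Conj}; 10:brazrairp {Verb}.
Rule 3 cannot be satisfied by any choice of tags from the lexicon.
So there is no consistent tagging.

NO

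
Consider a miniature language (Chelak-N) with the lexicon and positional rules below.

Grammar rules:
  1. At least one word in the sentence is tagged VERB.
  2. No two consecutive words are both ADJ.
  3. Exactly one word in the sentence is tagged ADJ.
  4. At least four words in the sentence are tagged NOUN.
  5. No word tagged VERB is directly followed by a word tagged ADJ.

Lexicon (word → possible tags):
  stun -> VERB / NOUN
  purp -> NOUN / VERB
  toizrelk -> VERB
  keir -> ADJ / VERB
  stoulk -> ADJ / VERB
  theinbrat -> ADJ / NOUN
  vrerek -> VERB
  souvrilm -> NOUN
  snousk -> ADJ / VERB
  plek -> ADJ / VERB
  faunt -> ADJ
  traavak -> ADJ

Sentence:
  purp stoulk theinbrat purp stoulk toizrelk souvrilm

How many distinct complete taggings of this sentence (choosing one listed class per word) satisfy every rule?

Candidates per position — 1:purp {NOUN,VERB}; 2:stoulk {ADJ,VERB}; 3:theinbrat {ADJ,NOUN}; 4:purp {NOUN,VERB}; 5:stoulk {ADJ,VERB}; 6:toizrelk {VERB}; 7:souvrilm {NOUN}.
There are 32 candidate sequences in total.
The sequences that satisfy every rule: NOUN ADJ NOUN NOUN VERB VERB NOUN; NOUN VERB NOUN NOUN ADJ VERB NOUN.
Count = 2.

2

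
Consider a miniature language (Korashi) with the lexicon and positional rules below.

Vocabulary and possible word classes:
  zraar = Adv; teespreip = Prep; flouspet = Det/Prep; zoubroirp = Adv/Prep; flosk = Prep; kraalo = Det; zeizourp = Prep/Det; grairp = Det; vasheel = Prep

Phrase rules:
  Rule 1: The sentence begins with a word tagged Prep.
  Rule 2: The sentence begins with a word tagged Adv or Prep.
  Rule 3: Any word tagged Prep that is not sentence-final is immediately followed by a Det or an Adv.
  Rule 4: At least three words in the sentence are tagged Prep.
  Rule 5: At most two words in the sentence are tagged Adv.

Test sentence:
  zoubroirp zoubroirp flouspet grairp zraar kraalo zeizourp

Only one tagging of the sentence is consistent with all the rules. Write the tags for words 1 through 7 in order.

Prep Adv Prep Det Adv Det Prep

Candidates per position — 1:zoubroirp {Adv,Prep}; 2:zoubroirp {Adv,Prep}; 3:flouspet {Det,Prep}; 4:grairp {Det}; 5:zraar {Adv}; 6:kraalo {Det}; 7:zeizourp {Prep,Det}.
If word 1 were Adv, no tagging could satisfy rule 1; so word 1 is Prep.
If word 2 were Prep, no tagging could satisfy rule 3; so word 2 is Adv.
If word 3 were Det, no tagging could satisfy rule 4; so word 3 is Prep.
If word 7 were Det, no tagging could satisfy rule 4; so word 7 is Prep.
That leaves exactly one tagging: Prep Adv Prep Det Adv Det Prep.
Verifying each rule — rule 1 satisfied; rule 2 satisfied; rule 3 satisfied; rule 4 satisfied; rule 5 satisfied.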